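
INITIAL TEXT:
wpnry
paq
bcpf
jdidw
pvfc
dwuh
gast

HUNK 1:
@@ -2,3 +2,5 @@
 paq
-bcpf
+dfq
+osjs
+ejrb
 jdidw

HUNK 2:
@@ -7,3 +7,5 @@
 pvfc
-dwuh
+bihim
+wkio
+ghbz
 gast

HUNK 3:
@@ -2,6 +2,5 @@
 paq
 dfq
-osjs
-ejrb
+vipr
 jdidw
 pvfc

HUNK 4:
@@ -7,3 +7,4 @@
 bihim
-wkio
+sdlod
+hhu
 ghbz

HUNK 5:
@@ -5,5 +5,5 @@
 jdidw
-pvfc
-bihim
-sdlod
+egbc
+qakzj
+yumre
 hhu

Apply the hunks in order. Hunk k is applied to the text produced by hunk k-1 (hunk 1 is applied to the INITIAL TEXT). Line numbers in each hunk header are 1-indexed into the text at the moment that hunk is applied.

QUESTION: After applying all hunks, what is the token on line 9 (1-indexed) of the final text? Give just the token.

Answer: hhu

Derivation:
Hunk 1: at line 2 remove [bcpf] add [dfq,osjs,ejrb] -> 9 lines: wpnry paq dfq osjs ejrb jdidw pvfc dwuh gast
Hunk 2: at line 7 remove [dwuh] add [bihim,wkio,ghbz] -> 11 lines: wpnry paq dfq osjs ejrb jdidw pvfc bihim wkio ghbz gast
Hunk 3: at line 2 remove [osjs,ejrb] add [vipr] -> 10 lines: wpnry paq dfq vipr jdidw pvfc bihim wkio ghbz gast
Hunk 4: at line 7 remove [wkio] add [sdlod,hhu] -> 11 lines: wpnry paq dfq vipr jdidw pvfc bihim sdlod hhu ghbz gast
Hunk 5: at line 5 remove [pvfc,bihim,sdlod] add [egbc,qakzj,yumre] -> 11 lines: wpnry paq dfq vipr jdidw egbc qakzj yumre hhu ghbz gast
Final line 9: hhu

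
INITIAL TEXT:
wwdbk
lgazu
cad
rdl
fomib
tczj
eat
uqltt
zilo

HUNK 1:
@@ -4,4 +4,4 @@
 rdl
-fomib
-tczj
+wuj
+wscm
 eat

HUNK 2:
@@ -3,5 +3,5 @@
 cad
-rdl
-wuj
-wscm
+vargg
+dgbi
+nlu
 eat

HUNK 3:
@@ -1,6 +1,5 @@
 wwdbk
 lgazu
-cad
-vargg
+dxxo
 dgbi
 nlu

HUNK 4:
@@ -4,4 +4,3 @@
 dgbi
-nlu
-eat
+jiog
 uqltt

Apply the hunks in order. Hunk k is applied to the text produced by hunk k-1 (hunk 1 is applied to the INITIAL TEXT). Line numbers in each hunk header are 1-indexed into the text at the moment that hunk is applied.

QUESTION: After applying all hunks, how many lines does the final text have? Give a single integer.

Answer: 7

Derivation:
Hunk 1: at line 4 remove [fomib,tczj] add [wuj,wscm] -> 9 lines: wwdbk lgazu cad rdl wuj wscm eat uqltt zilo
Hunk 2: at line 3 remove [rdl,wuj,wscm] add [vargg,dgbi,nlu] -> 9 lines: wwdbk lgazu cad vargg dgbi nlu eat uqltt zilo
Hunk 3: at line 1 remove [cad,vargg] add [dxxo] -> 8 lines: wwdbk lgazu dxxo dgbi nlu eat uqltt zilo
Hunk 4: at line 4 remove [nlu,eat] add [jiog] -> 7 lines: wwdbk lgazu dxxo dgbi jiog uqltt zilo
Final line count: 7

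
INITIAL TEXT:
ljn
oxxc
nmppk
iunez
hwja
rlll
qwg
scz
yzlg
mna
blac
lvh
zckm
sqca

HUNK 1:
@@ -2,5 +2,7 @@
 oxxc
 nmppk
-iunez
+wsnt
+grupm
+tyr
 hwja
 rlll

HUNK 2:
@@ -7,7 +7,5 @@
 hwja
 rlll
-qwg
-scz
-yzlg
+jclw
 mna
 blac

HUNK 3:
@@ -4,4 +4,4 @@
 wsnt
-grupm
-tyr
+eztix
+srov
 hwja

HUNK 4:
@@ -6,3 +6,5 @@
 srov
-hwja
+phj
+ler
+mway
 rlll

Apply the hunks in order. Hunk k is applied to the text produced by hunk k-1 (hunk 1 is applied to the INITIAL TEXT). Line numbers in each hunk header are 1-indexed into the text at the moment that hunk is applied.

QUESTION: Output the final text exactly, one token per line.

Hunk 1: at line 2 remove [iunez] add [wsnt,grupm,tyr] -> 16 lines: ljn oxxc nmppk wsnt grupm tyr hwja rlll qwg scz yzlg mna blac lvh zckm sqca
Hunk 2: at line 7 remove [qwg,scz,yzlg] add [jclw] -> 14 lines: ljn oxxc nmppk wsnt grupm tyr hwja rlll jclw mna blac lvh zckm sqca
Hunk 3: at line 4 remove [grupm,tyr] add [eztix,srov] -> 14 lines: ljn oxxc nmppk wsnt eztix srov hwja rlll jclw mna blac lvh zckm sqca
Hunk 4: at line 6 remove [hwja] add [phj,ler,mway] -> 16 lines: ljn oxxc nmppk wsnt eztix srov phj ler mway rlll jclw mna blac lvh zckm sqca

Answer: ljn
oxxc
nmppk
wsnt
eztix
srov
phj
ler
mway
rlll
jclw
mna
blac
lvh
zckm
sqca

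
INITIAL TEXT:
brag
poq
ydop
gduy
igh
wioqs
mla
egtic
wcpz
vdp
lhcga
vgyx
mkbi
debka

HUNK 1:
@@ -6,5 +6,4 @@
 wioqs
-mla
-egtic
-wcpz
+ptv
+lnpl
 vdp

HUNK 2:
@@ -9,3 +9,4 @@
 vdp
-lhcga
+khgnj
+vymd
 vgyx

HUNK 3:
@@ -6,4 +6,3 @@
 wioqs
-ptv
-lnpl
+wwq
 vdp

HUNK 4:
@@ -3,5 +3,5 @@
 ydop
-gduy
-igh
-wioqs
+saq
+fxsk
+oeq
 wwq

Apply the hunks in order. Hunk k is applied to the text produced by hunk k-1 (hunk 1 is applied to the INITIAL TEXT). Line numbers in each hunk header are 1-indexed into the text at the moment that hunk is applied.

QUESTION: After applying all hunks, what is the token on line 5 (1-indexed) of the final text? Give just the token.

Answer: fxsk

Derivation:
Hunk 1: at line 6 remove [mla,egtic,wcpz] add [ptv,lnpl] -> 13 lines: brag poq ydop gduy igh wioqs ptv lnpl vdp lhcga vgyx mkbi debka
Hunk 2: at line 9 remove [lhcga] add [khgnj,vymd] -> 14 lines: brag poq ydop gduy igh wioqs ptv lnpl vdp khgnj vymd vgyx mkbi debka
Hunk 3: at line 6 remove [ptv,lnpl] add [wwq] -> 13 lines: brag poq ydop gduy igh wioqs wwq vdp khgnj vymd vgyx mkbi debka
Hunk 4: at line 3 remove [gduy,igh,wioqs] add [saq,fxsk,oeq] -> 13 lines: brag poq ydop saq fxsk oeq wwq vdp khgnj vymd vgyx mkbi debka
Final line 5: fxsk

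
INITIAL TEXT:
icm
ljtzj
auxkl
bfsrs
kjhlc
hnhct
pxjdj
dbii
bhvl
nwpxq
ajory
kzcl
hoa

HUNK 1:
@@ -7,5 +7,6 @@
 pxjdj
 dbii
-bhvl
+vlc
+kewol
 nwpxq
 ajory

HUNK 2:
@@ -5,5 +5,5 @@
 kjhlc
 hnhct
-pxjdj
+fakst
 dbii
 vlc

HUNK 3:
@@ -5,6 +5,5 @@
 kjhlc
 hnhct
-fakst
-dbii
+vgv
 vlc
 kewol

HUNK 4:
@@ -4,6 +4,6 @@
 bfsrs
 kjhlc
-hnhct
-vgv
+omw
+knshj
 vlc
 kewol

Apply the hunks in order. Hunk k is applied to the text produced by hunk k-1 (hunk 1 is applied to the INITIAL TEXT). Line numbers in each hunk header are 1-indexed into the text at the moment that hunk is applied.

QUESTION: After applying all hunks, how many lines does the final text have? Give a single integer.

Answer: 13

Derivation:
Hunk 1: at line 7 remove [bhvl] add [vlc,kewol] -> 14 lines: icm ljtzj auxkl bfsrs kjhlc hnhct pxjdj dbii vlc kewol nwpxq ajory kzcl hoa
Hunk 2: at line 5 remove [pxjdj] add [fakst] -> 14 lines: icm ljtzj auxkl bfsrs kjhlc hnhct fakst dbii vlc kewol nwpxq ajory kzcl hoa
Hunk 3: at line 5 remove [fakst,dbii] add [vgv] -> 13 lines: icm ljtzj auxkl bfsrs kjhlc hnhct vgv vlc kewol nwpxq ajory kzcl hoa
Hunk 4: at line 4 remove [hnhct,vgv] add [omw,knshj] -> 13 lines: icm ljtzj auxkl bfsrs kjhlc omw knshj vlc kewol nwpxq ajory kzcl hoa
Final line count: 13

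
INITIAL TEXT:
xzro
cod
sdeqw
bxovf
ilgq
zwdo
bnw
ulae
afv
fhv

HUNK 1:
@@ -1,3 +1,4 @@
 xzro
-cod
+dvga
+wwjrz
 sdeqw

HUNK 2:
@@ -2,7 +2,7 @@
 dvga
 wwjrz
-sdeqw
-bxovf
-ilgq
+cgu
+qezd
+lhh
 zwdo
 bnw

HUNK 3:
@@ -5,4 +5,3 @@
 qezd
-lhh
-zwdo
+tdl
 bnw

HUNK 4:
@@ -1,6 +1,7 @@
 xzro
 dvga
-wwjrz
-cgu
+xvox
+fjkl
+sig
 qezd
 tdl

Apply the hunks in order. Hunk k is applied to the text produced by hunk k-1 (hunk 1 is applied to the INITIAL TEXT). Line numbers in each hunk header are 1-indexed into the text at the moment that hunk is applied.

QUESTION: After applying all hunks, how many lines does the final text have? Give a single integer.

Hunk 1: at line 1 remove [cod] add [dvga,wwjrz] -> 11 lines: xzro dvga wwjrz sdeqw bxovf ilgq zwdo bnw ulae afv fhv
Hunk 2: at line 2 remove [sdeqw,bxovf,ilgq] add [cgu,qezd,lhh] -> 11 lines: xzro dvga wwjrz cgu qezd lhh zwdo bnw ulae afv fhv
Hunk 3: at line 5 remove [lhh,zwdo] add [tdl] -> 10 lines: xzro dvga wwjrz cgu qezd tdl bnw ulae afv fhv
Hunk 4: at line 1 remove [wwjrz,cgu] add [xvox,fjkl,sig] -> 11 lines: xzro dvga xvox fjkl sig qezd tdl bnw ulae afv fhv
Final line count: 11

Answer: 11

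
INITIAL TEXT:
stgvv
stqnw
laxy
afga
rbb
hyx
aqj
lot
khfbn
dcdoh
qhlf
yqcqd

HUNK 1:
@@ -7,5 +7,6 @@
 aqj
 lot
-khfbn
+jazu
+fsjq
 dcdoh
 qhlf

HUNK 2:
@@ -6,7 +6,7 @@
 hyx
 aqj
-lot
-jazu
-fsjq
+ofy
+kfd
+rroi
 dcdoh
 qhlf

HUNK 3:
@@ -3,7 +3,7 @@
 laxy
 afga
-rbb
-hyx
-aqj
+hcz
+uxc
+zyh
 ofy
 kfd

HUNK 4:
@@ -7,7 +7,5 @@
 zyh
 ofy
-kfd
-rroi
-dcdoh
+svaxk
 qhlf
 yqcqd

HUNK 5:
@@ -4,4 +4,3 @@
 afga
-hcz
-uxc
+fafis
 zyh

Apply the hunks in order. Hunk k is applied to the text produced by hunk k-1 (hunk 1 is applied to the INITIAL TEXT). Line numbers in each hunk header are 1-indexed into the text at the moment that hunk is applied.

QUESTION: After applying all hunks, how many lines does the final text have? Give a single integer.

Hunk 1: at line 7 remove [khfbn] add [jazu,fsjq] -> 13 lines: stgvv stqnw laxy afga rbb hyx aqj lot jazu fsjq dcdoh qhlf yqcqd
Hunk 2: at line 6 remove [lot,jazu,fsjq] add [ofy,kfd,rroi] -> 13 lines: stgvv stqnw laxy afga rbb hyx aqj ofy kfd rroi dcdoh qhlf yqcqd
Hunk 3: at line 3 remove [rbb,hyx,aqj] add [hcz,uxc,zyh] -> 13 lines: stgvv stqnw laxy afga hcz uxc zyh ofy kfd rroi dcdoh qhlf yqcqd
Hunk 4: at line 7 remove [kfd,rroi,dcdoh] add [svaxk] -> 11 lines: stgvv stqnw laxy afga hcz uxc zyh ofy svaxk qhlf yqcqd
Hunk 5: at line 4 remove [hcz,uxc] add [fafis] -> 10 lines: stgvv stqnw laxy afga fafis zyh ofy svaxk qhlf yqcqd
Final line count: 10

Answer: 10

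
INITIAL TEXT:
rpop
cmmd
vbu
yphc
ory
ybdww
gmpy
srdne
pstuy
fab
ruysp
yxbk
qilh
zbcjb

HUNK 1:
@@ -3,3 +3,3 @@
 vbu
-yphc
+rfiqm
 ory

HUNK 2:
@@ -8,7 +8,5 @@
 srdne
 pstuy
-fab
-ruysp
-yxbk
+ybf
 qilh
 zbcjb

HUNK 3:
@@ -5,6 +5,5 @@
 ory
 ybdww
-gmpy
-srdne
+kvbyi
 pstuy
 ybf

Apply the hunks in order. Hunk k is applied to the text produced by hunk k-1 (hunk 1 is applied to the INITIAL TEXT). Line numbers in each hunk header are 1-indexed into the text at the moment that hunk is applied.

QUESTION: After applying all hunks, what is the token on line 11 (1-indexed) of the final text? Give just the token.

Hunk 1: at line 3 remove [yphc] add [rfiqm] -> 14 lines: rpop cmmd vbu rfiqm ory ybdww gmpy srdne pstuy fab ruysp yxbk qilh zbcjb
Hunk 2: at line 8 remove [fab,ruysp,yxbk] add [ybf] -> 12 lines: rpop cmmd vbu rfiqm ory ybdww gmpy srdne pstuy ybf qilh zbcjb
Hunk 3: at line 5 remove [gmpy,srdne] add [kvbyi] -> 11 lines: rpop cmmd vbu rfiqm ory ybdww kvbyi pstuy ybf qilh zbcjb
Final line 11: zbcjb

Answer: zbcjb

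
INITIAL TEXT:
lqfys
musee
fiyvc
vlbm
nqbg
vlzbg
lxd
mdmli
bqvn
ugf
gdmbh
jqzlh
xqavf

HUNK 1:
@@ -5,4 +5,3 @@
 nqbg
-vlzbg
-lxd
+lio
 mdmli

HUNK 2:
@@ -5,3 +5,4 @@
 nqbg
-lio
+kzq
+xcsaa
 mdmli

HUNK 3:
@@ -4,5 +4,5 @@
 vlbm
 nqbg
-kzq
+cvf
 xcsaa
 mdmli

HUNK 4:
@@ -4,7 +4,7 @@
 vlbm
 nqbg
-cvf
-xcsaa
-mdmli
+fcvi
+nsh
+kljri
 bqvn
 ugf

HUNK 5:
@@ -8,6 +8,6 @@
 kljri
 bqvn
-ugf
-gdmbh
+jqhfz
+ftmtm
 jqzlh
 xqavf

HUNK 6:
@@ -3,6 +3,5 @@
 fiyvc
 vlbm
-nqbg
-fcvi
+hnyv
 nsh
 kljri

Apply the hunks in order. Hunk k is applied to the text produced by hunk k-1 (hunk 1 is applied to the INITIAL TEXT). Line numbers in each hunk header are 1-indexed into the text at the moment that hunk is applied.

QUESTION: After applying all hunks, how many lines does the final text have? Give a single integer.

Hunk 1: at line 5 remove [vlzbg,lxd] add [lio] -> 12 lines: lqfys musee fiyvc vlbm nqbg lio mdmli bqvn ugf gdmbh jqzlh xqavf
Hunk 2: at line 5 remove [lio] add [kzq,xcsaa] -> 13 lines: lqfys musee fiyvc vlbm nqbg kzq xcsaa mdmli bqvn ugf gdmbh jqzlh xqavf
Hunk 3: at line 4 remove [kzq] add [cvf] -> 13 lines: lqfys musee fiyvc vlbm nqbg cvf xcsaa mdmli bqvn ugf gdmbh jqzlh xqavf
Hunk 4: at line 4 remove [cvf,xcsaa,mdmli] add [fcvi,nsh,kljri] -> 13 lines: lqfys musee fiyvc vlbm nqbg fcvi nsh kljri bqvn ugf gdmbh jqzlh xqavf
Hunk 5: at line 8 remove [ugf,gdmbh] add [jqhfz,ftmtm] -> 13 lines: lqfys musee fiyvc vlbm nqbg fcvi nsh kljri bqvn jqhfz ftmtm jqzlh xqavf
Hunk 6: at line 3 remove [nqbg,fcvi] add [hnyv] -> 12 lines: lqfys musee fiyvc vlbm hnyv nsh kljri bqvn jqhfz ftmtm jqzlh xqavf
Final line count: 12

Answer: 12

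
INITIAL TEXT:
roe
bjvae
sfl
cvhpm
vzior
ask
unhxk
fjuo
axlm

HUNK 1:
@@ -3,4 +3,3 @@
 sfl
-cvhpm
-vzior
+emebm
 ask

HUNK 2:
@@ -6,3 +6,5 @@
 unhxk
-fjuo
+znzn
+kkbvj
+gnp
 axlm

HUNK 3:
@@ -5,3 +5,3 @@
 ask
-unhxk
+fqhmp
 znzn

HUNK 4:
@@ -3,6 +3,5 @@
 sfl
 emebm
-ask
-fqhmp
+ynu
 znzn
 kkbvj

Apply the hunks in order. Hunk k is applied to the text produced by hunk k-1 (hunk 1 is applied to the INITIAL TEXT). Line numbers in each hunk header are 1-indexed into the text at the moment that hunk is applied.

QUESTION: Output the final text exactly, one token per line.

Hunk 1: at line 3 remove [cvhpm,vzior] add [emebm] -> 8 lines: roe bjvae sfl emebm ask unhxk fjuo axlm
Hunk 2: at line 6 remove [fjuo] add [znzn,kkbvj,gnp] -> 10 lines: roe bjvae sfl emebm ask unhxk znzn kkbvj gnp axlm
Hunk 3: at line 5 remove [unhxk] add [fqhmp] -> 10 lines: roe bjvae sfl emebm ask fqhmp znzn kkbvj gnp axlm
Hunk 4: at line 3 remove [ask,fqhmp] add [ynu] -> 9 lines: roe bjvae sfl emebm ynu znzn kkbvj gnp axlm

Answer: roe
bjvae
sfl
emebm
ynu
znzn
kkbvj
gnp
axlm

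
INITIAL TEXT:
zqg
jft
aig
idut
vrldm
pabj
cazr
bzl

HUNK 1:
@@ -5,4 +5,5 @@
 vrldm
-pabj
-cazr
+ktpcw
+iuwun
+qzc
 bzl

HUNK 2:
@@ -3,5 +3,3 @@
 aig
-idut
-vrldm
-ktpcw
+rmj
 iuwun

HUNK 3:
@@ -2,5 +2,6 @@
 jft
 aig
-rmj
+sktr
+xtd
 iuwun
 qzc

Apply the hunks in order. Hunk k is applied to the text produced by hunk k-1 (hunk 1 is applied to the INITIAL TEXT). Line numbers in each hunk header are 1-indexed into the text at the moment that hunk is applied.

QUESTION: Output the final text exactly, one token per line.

Hunk 1: at line 5 remove [pabj,cazr] add [ktpcw,iuwun,qzc] -> 9 lines: zqg jft aig idut vrldm ktpcw iuwun qzc bzl
Hunk 2: at line 3 remove [idut,vrldm,ktpcw] add [rmj] -> 7 lines: zqg jft aig rmj iuwun qzc bzl
Hunk 3: at line 2 remove [rmj] add [sktr,xtd] -> 8 lines: zqg jft aig sktr xtd iuwun qzc bzl

Answer: zqg
jft
aig
sktr
xtd
iuwun
qzc
bzl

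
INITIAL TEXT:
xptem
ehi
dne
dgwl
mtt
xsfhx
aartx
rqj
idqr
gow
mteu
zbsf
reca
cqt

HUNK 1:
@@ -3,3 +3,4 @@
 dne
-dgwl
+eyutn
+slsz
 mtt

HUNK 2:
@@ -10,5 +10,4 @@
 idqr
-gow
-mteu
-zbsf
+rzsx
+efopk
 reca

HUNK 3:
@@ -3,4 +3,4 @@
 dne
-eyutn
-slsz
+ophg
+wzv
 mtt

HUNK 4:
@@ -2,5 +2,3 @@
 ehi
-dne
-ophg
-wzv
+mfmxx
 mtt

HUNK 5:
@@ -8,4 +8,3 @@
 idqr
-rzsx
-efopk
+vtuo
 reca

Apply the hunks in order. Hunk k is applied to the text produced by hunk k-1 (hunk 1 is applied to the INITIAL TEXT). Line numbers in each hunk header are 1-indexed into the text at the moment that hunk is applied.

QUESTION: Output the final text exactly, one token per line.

Answer: xptem
ehi
mfmxx
mtt
xsfhx
aartx
rqj
idqr
vtuo
reca
cqt

Derivation:
Hunk 1: at line 3 remove [dgwl] add [eyutn,slsz] -> 15 lines: xptem ehi dne eyutn slsz mtt xsfhx aartx rqj idqr gow mteu zbsf reca cqt
Hunk 2: at line 10 remove [gow,mteu,zbsf] add [rzsx,efopk] -> 14 lines: xptem ehi dne eyutn slsz mtt xsfhx aartx rqj idqr rzsx efopk reca cqt
Hunk 3: at line 3 remove [eyutn,slsz] add [ophg,wzv] -> 14 lines: xptem ehi dne ophg wzv mtt xsfhx aartx rqj idqr rzsx efopk reca cqt
Hunk 4: at line 2 remove [dne,ophg,wzv] add [mfmxx] -> 12 lines: xptem ehi mfmxx mtt xsfhx aartx rqj idqr rzsx efopk reca cqt
Hunk 5: at line 8 remove [rzsx,efopk] add [vtuo] -> 11 lines: xptem ehi mfmxx mtt xsfhx aartx rqj idqr vtuo reca cqt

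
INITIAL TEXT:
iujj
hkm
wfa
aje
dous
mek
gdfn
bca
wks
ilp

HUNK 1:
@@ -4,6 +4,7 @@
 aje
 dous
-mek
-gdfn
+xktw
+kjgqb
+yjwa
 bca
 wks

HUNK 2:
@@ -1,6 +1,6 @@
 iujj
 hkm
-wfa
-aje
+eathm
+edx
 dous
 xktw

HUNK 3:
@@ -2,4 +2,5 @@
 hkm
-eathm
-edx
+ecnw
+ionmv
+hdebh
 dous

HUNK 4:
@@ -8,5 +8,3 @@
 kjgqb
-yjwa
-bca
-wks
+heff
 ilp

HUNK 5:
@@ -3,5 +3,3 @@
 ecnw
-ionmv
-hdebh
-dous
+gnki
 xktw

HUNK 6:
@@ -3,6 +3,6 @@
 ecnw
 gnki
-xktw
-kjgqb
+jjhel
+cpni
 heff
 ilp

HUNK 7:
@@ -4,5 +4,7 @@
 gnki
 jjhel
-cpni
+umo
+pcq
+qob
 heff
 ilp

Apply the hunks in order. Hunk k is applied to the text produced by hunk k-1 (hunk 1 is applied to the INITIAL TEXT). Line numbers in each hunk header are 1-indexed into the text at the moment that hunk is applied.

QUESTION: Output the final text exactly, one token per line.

Answer: iujj
hkm
ecnw
gnki
jjhel
umo
pcq
qob
heff
ilp

Derivation:
Hunk 1: at line 4 remove [mek,gdfn] add [xktw,kjgqb,yjwa] -> 11 lines: iujj hkm wfa aje dous xktw kjgqb yjwa bca wks ilp
Hunk 2: at line 1 remove [wfa,aje] add [eathm,edx] -> 11 lines: iujj hkm eathm edx dous xktw kjgqb yjwa bca wks ilp
Hunk 3: at line 2 remove [eathm,edx] add [ecnw,ionmv,hdebh] -> 12 lines: iujj hkm ecnw ionmv hdebh dous xktw kjgqb yjwa bca wks ilp
Hunk 4: at line 8 remove [yjwa,bca,wks] add [heff] -> 10 lines: iujj hkm ecnw ionmv hdebh dous xktw kjgqb heff ilp
Hunk 5: at line 3 remove [ionmv,hdebh,dous] add [gnki] -> 8 lines: iujj hkm ecnw gnki xktw kjgqb heff ilp
Hunk 6: at line 3 remove [xktw,kjgqb] add [jjhel,cpni] -> 8 lines: iujj hkm ecnw gnki jjhel cpni heff ilp
Hunk 7: at line 4 remove [cpni] add [umo,pcq,qob] -> 10 lines: iujj hkm ecnw gnki jjhel umo pcq qob heff ilp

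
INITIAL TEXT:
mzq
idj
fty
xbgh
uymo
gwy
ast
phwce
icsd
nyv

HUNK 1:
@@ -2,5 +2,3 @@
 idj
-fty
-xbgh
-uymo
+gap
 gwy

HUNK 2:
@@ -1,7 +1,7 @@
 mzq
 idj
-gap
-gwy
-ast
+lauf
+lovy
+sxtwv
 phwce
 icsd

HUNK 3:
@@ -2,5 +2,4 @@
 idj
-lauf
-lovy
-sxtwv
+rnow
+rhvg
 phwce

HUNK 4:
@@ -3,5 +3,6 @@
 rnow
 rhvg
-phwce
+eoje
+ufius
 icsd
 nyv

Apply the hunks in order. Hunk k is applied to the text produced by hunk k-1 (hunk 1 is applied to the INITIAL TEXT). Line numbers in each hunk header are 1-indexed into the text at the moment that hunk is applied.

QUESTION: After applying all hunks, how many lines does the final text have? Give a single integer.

Hunk 1: at line 2 remove [fty,xbgh,uymo] add [gap] -> 8 lines: mzq idj gap gwy ast phwce icsd nyv
Hunk 2: at line 1 remove [gap,gwy,ast] add [lauf,lovy,sxtwv] -> 8 lines: mzq idj lauf lovy sxtwv phwce icsd nyv
Hunk 3: at line 2 remove [lauf,lovy,sxtwv] add [rnow,rhvg] -> 7 lines: mzq idj rnow rhvg phwce icsd nyv
Hunk 4: at line 3 remove [phwce] add [eoje,ufius] -> 8 lines: mzq idj rnow rhvg eoje ufius icsd nyv
Final line count: 8

Answer: 8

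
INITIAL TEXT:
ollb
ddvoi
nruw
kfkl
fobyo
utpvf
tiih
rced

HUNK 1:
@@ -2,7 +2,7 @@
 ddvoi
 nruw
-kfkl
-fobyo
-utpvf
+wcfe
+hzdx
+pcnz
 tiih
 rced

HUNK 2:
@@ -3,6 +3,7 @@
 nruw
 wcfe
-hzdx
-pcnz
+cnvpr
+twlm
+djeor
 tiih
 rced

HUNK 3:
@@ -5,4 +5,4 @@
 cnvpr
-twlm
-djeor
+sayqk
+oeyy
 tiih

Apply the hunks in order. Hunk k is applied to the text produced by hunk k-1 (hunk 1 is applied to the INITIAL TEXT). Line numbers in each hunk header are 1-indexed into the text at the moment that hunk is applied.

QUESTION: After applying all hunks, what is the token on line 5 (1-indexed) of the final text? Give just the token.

Answer: cnvpr

Derivation:
Hunk 1: at line 2 remove [kfkl,fobyo,utpvf] add [wcfe,hzdx,pcnz] -> 8 lines: ollb ddvoi nruw wcfe hzdx pcnz tiih rced
Hunk 2: at line 3 remove [hzdx,pcnz] add [cnvpr,twlm,djeor] -> 9 lines: ollb ddvoi nruw wcfe cnvpr twlm djeor tiih rced
Hunk 3: at line 5 remove [twlm,djeor] add [sayqk,oeyy] -> 9 lines: ollb ddvoi nruw wcfe cnvpr sayqk oeyy tiih rced
Final line 5: cnvpr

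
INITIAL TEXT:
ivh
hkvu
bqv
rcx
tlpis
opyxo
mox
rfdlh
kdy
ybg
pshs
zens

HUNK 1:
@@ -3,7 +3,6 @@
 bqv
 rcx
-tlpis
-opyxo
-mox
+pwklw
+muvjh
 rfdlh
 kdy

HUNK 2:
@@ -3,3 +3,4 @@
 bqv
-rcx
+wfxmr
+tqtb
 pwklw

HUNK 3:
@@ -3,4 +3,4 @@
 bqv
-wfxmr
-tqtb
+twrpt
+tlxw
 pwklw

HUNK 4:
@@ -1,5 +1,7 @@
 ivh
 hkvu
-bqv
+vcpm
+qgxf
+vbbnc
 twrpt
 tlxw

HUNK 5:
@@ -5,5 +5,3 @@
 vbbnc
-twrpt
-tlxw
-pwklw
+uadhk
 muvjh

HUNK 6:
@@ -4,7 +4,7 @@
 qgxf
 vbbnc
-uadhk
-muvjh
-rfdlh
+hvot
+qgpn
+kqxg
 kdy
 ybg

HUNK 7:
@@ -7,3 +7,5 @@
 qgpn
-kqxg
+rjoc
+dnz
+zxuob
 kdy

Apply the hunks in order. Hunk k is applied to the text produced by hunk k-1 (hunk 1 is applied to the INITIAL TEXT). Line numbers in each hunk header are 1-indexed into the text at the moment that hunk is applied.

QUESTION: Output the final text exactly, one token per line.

Hunk 1: at line 3 remove [tlpis,opyxo,mox] add [pwklw,muvjh] -> 11 lines: ivh hkvu bqv rcx pwklw muvjh rfdlh kdy ybg pshs zens
Hunk 2: at line 3 remove [rcx] add [wfxmr,tqtb] -> 12 lines: ivh hkvu bqv wfxmr tqtb pwklw muvjh rfdlh kdy ybg pshs zens
Hunk 3: at line 3 remove [wfxmr,tqtb] add [twrpt,tlxw] -> 12 lines: ivh hkvu bqv twrpt tlxw pwklw muvjh rfdlh kdy ybg pshs zens
Hunk 4: at line 1 remove [bqv] add [vcpm,qgxf,vbbnc] -> 14 lines: ivh hkvu vcpm qgxf vbbnc twrpt tlxw pwklw muvjh rfdlh kdy ybg pshs zens
Hunk 5: at line 5 remove [twrpt,tlxw,pwklw] add [uadhk] -> 12 lines: ivh hkvu vcpm qgxf vbbnc uadhk muvjh rfdlh kdy ybg pshs zens
Hunk 6: at line 4 remove [uadhk,muvjh,rfdlh] add [hvot,qgpn,kqxg] -> 12 lines: ivh hkvu vcpm qgxf vbbnc hvot qgpn kqxg kdy ybg pshs zens
Hunk 7: at line 7 remove [kqxg] add [rjoc,dnz,zxuob] -> 14 lines: ivh hkvu vcpm qgxf vbbnc hvot qgpn rjoc dnz zxuob kdy ybg pshs zens

Answer: ivh
hkvu
vcpm
qgxf
vbbnc
hvot
qgpn
rjoc
dnz
zxuob
kdy
ybg
pshs
zens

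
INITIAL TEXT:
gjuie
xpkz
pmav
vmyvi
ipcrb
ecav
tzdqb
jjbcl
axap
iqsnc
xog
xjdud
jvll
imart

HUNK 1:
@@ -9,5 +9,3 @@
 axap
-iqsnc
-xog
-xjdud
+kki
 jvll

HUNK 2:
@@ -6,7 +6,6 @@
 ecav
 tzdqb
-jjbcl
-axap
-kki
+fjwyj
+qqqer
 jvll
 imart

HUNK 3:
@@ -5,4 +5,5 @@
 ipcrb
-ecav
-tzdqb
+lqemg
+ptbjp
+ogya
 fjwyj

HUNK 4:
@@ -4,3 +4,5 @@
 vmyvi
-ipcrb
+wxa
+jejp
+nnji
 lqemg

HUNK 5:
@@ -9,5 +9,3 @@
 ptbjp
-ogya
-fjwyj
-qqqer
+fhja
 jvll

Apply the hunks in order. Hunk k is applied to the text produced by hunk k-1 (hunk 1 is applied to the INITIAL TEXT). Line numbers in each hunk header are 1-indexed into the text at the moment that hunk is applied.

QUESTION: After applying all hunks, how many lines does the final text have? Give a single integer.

Hunk 1: at line 9 remove [iqsnc,xog,xjdud] add [kki] -> 12 lines: gjuie xpkz pmav vmyvi ipcrb ecav tzdqb jjbcl axap kki jvll imart
Hunk 2: at line 6 remove [jjbcl,axap,kki] add [fjwyj,qqqer] -> 11 lines: gjuie xpkz pmav vmyvi ipcrb ecav tzdqb fjwyj qqqer jvll imart
Hunk 3: at line 5 remove [ecav,tzdqb] add [lqemg,ptbjp,ogya] -> 12 lines: gjuie xpkz pmav vmyvi ipcrb lqemg ptbjp ogya fjwyj qqqer jvll imart
Hunk 4: at line 4 remove [ipcrb] add [wxa,jejp,nnji] -> 14 lines: gjuie xpkz pmav vmyvi wxa jejp nnji lqemg ptbjp ogya fjwyj qqqer jvll imart
Hunk 5: at line 9 remove [ogya,fjwyj,qqqer] add [fhja] -> 12 lines: gjuie xpkz pmav vmyvi wxa jejp nnji lqemg ptbjp fhja jvll imart
Final line count: 12

Answer: 12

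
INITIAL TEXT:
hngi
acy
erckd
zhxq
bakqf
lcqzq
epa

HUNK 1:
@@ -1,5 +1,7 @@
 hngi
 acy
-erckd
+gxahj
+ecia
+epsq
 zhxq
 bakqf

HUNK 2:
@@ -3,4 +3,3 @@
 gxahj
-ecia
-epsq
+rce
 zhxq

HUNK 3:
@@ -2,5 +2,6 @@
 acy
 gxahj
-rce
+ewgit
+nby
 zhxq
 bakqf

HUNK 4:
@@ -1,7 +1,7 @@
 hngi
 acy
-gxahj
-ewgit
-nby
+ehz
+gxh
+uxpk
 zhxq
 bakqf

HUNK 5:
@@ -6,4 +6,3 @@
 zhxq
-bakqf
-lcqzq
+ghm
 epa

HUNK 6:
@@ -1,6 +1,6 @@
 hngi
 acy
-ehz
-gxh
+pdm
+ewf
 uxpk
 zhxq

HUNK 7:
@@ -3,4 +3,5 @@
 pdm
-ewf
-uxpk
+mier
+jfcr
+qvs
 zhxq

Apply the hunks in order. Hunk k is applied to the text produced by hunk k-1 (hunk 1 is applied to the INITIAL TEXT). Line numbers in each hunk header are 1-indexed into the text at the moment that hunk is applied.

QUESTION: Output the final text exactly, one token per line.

Hunk 1: at line 1 remove [erckd] add [gxahj,ecia,epsq] -> 9 lines: hngi acy gxahj ecia epsq zhxq bakqf lcqzq epa
Hunk 2: at line 3 remove [ecia,epsq] add [rce] -> 8 lines: hngi acy gxahj rce zhxq bakqf lcqzq epa
Hunk 3: at line 2 remove [rce] add [ewgit,nby] -> 9 lines: hngi acy gxahj ewgit nby zhxq bakqf lcqzq epa
Hunk 4: at line 1 remove [gxahj,ewgit,nby] add [ehz,gxh,uxpk] -> 9 lines: hngi acy ehz gxh uxpk zhxq bakqf lcqzq epa
Hunk 5: at line 6 remove [bakqf,lcqzq] add [ghm] -> 8 lines: hngi acy ehz gxh uxpk zhxq ghm epa
Hunk 6: at line 1 remove [ehz,gxh] add [pdm,ewf] -> 8 lines: hngi acy pdm ewf uxpk zhxq ghm epa
Hunk 7: at line 3 remove [ewf,uxpk] add [mier,jfcr,qvs] -> 9 lines: hngi acy pdm mier jfcr qvs zhxq ghm epa

Answer: hngi
acy
pdm
mier
jfcr
qvs
zhxq
ghm
epa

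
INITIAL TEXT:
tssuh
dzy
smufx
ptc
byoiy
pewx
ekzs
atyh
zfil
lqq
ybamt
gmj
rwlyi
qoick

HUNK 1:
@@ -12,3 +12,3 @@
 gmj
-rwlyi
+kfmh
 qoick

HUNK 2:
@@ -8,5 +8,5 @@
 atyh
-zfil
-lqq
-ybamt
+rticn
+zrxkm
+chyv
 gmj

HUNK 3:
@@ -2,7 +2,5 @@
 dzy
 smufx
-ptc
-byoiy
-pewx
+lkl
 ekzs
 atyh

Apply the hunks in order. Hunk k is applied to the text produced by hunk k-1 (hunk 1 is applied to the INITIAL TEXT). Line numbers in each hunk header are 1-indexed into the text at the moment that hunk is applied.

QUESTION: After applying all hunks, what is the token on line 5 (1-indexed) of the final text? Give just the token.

Answer: ekzs

Derivation:
Hunk 1: at line 12 remove [rwlyi] add [kfmh] -> 14 lines: tssuh dzy smufx ptc byoiy pewx ekzs atyh zfil lqq ybamt gmj kfmh qoick
Hunk 2: at line 8 remove [zfil,lqq,ybamt] add [rticn,zrxkm,chyv] -> 14 lines: tssuh dzy smufx ptc byoiy pewx ekzs atyh rticn zrxkm chyv gmj kfmh qoick
Hunk 3: at line 2 remove [ptc,byoiy,pewx] add [lkl] -> 12 lines: tssuh dzy smufx lkl ekzs atyh rticn zrxkm chyv gmj kfmh qoick
Final line 5: ekzs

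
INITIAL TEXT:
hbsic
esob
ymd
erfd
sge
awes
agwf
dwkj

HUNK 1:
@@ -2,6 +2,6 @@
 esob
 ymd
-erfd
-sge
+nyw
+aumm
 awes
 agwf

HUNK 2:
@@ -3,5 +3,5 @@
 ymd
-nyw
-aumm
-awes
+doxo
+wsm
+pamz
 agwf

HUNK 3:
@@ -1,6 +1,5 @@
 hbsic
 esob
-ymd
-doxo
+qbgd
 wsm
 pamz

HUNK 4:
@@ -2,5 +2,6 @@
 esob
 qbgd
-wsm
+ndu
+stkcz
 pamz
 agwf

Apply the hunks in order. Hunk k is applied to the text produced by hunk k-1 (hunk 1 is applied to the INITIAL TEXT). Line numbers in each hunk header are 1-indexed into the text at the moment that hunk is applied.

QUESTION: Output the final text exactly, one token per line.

Hunk 1: at line 2 remove [erfd,sge] add [nyw,aumm] -> 8 lines: hbsic esob ymd nyw aumm awes agwf dwkj
Hunk 2: at line 3 remove [nyw,aumm,awes] add [doxo,wsm,pamz] -> 8 lines: hbsic esob ymd doxo wsm pamz agwf dwkj
Hunk 3: at line 1 remove [ymd,doxo] add [qbgd] -> 7 lines: hbsic esob qbgd wsm pamz agwf dwkj
Hunk 4: at line 2 remove [wsm] add [ndu,stkcz] -> 8 lines: hbsic esob qbgd ndu stkcz pamz agwf dwkj

Answer: hbsic
esob
qbgd
ndu
stkcz
pamz
agwf
dwkj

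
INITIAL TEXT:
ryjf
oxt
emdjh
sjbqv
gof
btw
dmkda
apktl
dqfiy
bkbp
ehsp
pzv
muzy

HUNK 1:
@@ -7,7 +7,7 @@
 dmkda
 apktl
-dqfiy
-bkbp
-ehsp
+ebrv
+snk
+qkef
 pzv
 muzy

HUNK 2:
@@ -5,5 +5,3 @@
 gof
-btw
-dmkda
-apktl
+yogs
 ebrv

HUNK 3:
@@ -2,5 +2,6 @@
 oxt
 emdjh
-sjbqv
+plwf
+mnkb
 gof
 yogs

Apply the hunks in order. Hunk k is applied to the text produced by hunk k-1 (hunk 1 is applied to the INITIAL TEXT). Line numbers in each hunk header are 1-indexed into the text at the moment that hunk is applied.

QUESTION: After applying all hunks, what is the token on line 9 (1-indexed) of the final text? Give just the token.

Answer: snk

Derivation:
Hunk 1: at line 7 remove [dqfiy,bkbp,ehsp] add [ebrv,snk,qkef] -> 13 lines: ryjf oxt emdjh sjbqv gof btw dmkda apktl ebrv snk qkef pzv muzy
Hunk 2: at line 5 remove [btw,dmkda,apktl] add [yogs] -> 11 lines: ryjf oxt emdjh sjbqv gof yogs ebrv snk qkef pzv muzy
Hunk 3: at line 2 remove [sjbqv] add [plwf,mnkb] -> 12 lines: ryjf oxt emdjh plwf mnkb gof yogs ebrv snk qkef pzv muzy
Final line 9: snk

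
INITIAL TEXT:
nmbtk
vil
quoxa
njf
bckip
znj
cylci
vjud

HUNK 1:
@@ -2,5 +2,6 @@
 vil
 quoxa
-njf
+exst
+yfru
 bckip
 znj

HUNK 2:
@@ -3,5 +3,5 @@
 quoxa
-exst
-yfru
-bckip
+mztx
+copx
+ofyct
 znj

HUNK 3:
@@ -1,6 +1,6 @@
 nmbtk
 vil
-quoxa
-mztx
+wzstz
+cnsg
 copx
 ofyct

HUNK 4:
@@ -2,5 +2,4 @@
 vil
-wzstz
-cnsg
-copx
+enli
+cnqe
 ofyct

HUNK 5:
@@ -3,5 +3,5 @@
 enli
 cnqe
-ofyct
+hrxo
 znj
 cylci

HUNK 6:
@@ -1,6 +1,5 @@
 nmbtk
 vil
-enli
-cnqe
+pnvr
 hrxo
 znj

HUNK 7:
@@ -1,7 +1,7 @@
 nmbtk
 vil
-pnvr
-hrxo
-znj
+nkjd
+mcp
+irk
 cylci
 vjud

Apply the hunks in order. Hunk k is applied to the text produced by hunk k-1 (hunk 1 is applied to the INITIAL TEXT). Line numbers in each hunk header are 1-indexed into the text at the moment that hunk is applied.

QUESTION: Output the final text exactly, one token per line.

Answer: nmbtk
vil
nkjd
mcp
irk
cylci
vjud

Derivation:
Hunk 1: at line 2 remove [njf] add [exst,yfru] -> 9 lines: nmbtk vil quoxa exst yfru bckip znj cylci vjud
Hunk 2: at line 3 remove [exst,yfru,bckip] add [mztx,copx,ofyct] -> 9 lines: nmbtk vil quoxa mztx copx ofyct znj cylci vjud
Hunk 3: at line 1 remove [quoxa,mztx] add [wzstz,cnsg] -> 9 lines: nmbtk vil wzstz cnsg copx ofyct znj cylci vjud
Hunk 4: at line 2 remove [wzstz,cnsg,copx] add [enli,cnqe] -> 8 lines: nmbtk vil enli cnqe ofyct znj cylci vjud
Hunk 5: at line 3 remove [ofyct] add [hrxo] -> 8 lines: nmbtk vil enli cnqe hrxo znj cylci vjud
Hunk 6: at line 1 remove [enli,cnqe] add [pnvr] -> 7 lines: nmbtk vil pnvr hrxo znj cylci vjud
Hunk 7: at line 1 remove [pnvr,hrxo,znj] add [nkjd,mcp,irk] -> 7 lines: nmbtk vil nkjd mcp irk cylci vjud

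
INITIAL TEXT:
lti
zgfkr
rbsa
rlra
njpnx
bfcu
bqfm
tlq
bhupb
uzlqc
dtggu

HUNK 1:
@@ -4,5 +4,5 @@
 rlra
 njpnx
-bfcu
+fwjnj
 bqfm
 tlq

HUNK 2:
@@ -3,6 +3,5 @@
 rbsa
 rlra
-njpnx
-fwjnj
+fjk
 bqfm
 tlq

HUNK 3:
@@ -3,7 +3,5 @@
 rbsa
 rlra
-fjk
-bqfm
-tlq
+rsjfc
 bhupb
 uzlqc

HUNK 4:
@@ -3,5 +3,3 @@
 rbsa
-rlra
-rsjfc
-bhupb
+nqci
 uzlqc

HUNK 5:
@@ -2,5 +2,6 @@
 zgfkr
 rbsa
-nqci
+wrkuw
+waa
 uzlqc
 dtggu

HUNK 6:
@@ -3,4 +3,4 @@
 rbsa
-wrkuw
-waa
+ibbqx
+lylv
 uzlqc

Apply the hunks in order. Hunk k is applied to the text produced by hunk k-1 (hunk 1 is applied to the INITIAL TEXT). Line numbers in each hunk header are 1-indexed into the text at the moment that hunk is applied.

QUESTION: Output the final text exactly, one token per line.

Hunk 1: at line 4 remove [bfcu] add [fwjnj] -> 11 lines: lti zgfkr rbsa rlra njpnx fwjnj bqfm tlq bhupb uzlqc dtggu
Hunk 2: at line 3 remove [njpnx,fwjnj] add [fjk] -> 10 lines: lti zgfkr rbsa rlra fjk bqfm tlq bhupb uzlqc dtggu
Hunk 3: at line 3 remove [fjk,bqfm,tlq] add [rsjfc] -> 8 lines: lti zgfkr rbsa rlra rsjfc bhupb uzlqc dtggu
Hunk 4: at line 3 remove [rlra,rsjfc,bhupb] add [nqci] -> 6 lines: lti zgfkr rbsa nqci uzlqc dtggu
Hunk 5: at line 2 remove [nqci] add [wrkuw,waa] -> 7 lines: lti zgfkr rbsa wrkuw waa uzlqc dtggu
Hunk 6: at line 3 remove [wrkuw,waa] add [ibbqx,lylv] -> 7 lines: lti zgfkr rbsa ibbqx lylv uzlqc dtggu

Answer: lti
zgfkr
rbsa
ibbqx
lylv
uzlqc
dtggu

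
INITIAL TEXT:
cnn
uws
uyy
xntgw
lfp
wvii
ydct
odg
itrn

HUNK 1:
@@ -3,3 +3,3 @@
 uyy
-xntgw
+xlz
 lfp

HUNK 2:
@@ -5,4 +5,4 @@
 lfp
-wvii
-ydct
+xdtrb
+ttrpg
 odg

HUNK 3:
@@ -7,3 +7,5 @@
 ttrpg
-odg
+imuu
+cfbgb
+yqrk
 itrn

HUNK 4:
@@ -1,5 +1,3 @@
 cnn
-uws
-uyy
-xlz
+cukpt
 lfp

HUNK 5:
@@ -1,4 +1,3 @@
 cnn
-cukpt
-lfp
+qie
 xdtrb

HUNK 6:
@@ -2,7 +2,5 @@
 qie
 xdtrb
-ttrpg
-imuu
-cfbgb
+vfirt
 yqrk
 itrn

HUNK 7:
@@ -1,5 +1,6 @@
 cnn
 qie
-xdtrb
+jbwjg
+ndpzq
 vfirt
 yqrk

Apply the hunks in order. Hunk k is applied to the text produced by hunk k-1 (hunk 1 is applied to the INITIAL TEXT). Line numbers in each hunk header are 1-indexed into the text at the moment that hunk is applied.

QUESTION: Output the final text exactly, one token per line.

Hunk 1: at line 3 remove [xntgw] add [xlz] -> 9 lines: cnn uws uyy xlz lfp wvii ydct odg itrn
Hunk 2: at line 5 remove [wvii,ydct] add [xdtrb,ttrpg] -> 9 lines: cnn uws uyy xlz lfp xdtrb ttrpg odg itrn
Hunk 3: at line 7 remove [odg] add [imuu,cfbgb,yqrk] -> 11 lines: cnn uws uyy xlz lfp xdtrb ttrpg imuu cfbgb yqrk itrn
Hunk 4: at line 1 remove [uws,uyy,xlz] add [cukpt] -> 9 lines: cnn cukpt lfp xdtrb ttrpg imuu cfbgb yqrk itrn
Hunk 5: at line 1 remove [cukpt,lfp] add [qie] -> 8 lines: cnn qie xdtrb ttrpg imuu cfbgb yqrk itrn
Hunk 6: at line 2 remove [ttrpg,imuu,cfbgb] add [vfirt] -> 6 lines: cnn qie xdtrb vfirt yqrk itrn
Hunk 7: at line 1 remove [xdtrb] add [jbwjg,ndpzq] -> 7 lines: cnn qie jbwjg ndpzq vfirt yqrk itrn

Answer: cnn
qie
jbwjg
ndpzq
vfirt
yqrk
itrn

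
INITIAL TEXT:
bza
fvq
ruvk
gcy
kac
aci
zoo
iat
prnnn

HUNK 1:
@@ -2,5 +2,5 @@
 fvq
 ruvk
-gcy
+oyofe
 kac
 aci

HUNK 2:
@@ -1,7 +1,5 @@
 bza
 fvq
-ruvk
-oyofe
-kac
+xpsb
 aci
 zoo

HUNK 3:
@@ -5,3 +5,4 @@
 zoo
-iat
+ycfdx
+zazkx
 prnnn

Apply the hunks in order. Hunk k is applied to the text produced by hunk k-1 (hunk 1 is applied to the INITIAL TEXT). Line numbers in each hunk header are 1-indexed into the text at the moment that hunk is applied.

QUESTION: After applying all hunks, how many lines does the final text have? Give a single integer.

Hunk 1: at line 2 remove [gcy] add [oyofe] -> 9 lines: bza fvq ruvk oyofe kac aci zoo iat prnnn
Hunk 2: at line 1 remove [ruvk,oyofe,kac] add [xpsb] -> 7 lines: bza fvq xpsb aci zoo iat prnnn
Hunk 3: at line 5 remove [iat] add [ycfdx,zazkx] -> 8 lines: bza fvq xpsb aci zoo ycfdx zazkx prnnn
Final line count: 8

Answer: 8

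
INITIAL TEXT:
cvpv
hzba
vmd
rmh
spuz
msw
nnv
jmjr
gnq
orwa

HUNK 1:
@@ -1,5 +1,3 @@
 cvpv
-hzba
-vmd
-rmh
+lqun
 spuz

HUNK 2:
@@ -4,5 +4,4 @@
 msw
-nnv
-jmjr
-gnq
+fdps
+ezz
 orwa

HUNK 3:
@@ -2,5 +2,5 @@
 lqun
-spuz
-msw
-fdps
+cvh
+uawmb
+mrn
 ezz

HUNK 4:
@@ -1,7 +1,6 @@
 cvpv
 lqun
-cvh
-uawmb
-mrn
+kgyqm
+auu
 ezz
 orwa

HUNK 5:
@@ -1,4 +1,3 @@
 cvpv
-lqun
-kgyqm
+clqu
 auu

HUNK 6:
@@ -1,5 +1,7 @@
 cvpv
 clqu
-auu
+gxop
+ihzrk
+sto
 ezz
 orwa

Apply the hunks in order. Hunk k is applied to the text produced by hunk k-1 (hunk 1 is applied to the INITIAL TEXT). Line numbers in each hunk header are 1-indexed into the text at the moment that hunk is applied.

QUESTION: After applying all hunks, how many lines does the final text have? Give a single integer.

Answer: 7

Derivation:
Hunk 1: at line 1 remove [hzba,vmd,rmh] add [lqun] -> 8 lines: cvpv lqun spuz msw nnv jmjr gnq orwa
Hunk 2: at line 4 remove [nnv,jmjr,gnq] add [fdps,ezz] -> 7 lines: cvpv lqun spuz msw fdps ezz orwa
Hunk 3: at line 2 remove [spuz,msw,fdps] add [cvh,uawmb,mrn] -> 7 lines: cvpv lqun cvh uawmb mrn ezz orwa
Hunk 4: at line 1 remove [cvh,uawmb,mrn] add [kgyqm,auu] -> 6 lines: cvpv lqun kgyqm auu ezz orwa
Hunk 5: at line 1 remove [lqun,kgyqm] add [clqu] -> 5 lines: cvpv clqu auu ezz orwa
Hunk 6: at line 1 remove [auu] add [gxop,ihzrk,sto] -> 7 lines: cvpv clqu gxop ihzrk sto ezz orwa
Final line count: 7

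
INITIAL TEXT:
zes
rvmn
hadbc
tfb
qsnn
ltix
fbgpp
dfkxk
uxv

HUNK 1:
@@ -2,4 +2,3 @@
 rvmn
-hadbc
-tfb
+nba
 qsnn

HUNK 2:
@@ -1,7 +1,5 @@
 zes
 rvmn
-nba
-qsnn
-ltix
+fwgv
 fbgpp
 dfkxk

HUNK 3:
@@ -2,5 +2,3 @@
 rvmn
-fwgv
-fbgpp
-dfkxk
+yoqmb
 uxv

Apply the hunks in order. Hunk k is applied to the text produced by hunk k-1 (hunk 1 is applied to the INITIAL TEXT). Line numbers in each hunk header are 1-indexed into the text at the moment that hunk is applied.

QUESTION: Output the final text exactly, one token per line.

Answer: zes
rvmn
yoqmb
uxv

Derivation:
Hunk 1: at line 2 remove [hadbc,tfb] add [nba] -> 8 lines: zes rvmn nba qsnn ltix fbgpp dfkxk uxv
Hunk 2: at line 1 remove [nba,qsnn,ltix] add [fwgv] -> 6 lines: zes rvmn fwgv fbgpp dfkxk uxv
Hunk 3: at line 2 remove [fwgv,fbgpp,dfkxk] add [yoqmb] -> 4 lines: zes rvmn yoqmb uxv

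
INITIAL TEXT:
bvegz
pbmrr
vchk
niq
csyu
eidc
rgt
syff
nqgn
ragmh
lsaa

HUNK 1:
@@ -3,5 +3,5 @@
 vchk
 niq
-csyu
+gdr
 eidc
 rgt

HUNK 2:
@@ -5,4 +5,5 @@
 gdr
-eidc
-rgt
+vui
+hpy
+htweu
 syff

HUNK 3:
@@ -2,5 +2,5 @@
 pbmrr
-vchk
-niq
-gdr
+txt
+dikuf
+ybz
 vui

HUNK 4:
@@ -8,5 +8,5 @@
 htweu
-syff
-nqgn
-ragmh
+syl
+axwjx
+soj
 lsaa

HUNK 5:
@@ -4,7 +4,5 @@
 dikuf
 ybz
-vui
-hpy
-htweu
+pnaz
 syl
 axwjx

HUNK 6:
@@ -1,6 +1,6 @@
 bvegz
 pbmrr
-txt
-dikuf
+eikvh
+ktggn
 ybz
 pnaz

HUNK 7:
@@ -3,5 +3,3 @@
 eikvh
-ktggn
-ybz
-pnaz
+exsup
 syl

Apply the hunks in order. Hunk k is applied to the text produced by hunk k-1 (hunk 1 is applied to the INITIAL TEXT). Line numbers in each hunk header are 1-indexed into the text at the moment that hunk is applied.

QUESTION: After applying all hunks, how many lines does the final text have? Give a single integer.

Answer: 8

Derivation:
Hunk 1: at line 3 remove [csyu] add [gdr] -> 11 lines: bvegz pbmrr vchk niq gdr eidc rgt syff nqgn ragmh lsaa
Hunk 2: at line 5 remove [eidc,rgt] add [vui,hpy,htweu] -> 12 lines: bvegz pbmrr vchk niq gdr vui hpy htweu syff nqgn ragmh lsaa
Hunk 3: at line 2 remove [vchk,niq,gdr] add [txt,dikuf,ybz] -> 12 lines: bvegz pbmrr txt dikuf ybz vui hpy htweu syff nqgn ragmh lsaa
Hunk 4: at line 8 remove [syff,nqgn,ragmh] add [syl,axwjx,soj] -> 12 lines: bvegz pbmrr txt dikuf ybz vui hpy htweu syl axwjx soj lsaa
Hunk 5: at line 4 remove [vui,hpy,htweu] add [pnaz] -> 10 lines: bvegz pbmrr txt dikuf ybz pnaz syl axwjx soj lsaa
Hunk 6: at line 1 remove [txt,dikuf] add [eikvh,ktggn] -> 10 lines: bvegz pbmrr eikvh ktggn ybz pnaz syl axwjx soj lsaa
Hunk 7: at line 3 remove [ktggn,ybz,pnaz] add [exsup] -> 8 lines: bvegz pbmrr eikvh exsup syl axwjx soj lsaa
Final line count: 8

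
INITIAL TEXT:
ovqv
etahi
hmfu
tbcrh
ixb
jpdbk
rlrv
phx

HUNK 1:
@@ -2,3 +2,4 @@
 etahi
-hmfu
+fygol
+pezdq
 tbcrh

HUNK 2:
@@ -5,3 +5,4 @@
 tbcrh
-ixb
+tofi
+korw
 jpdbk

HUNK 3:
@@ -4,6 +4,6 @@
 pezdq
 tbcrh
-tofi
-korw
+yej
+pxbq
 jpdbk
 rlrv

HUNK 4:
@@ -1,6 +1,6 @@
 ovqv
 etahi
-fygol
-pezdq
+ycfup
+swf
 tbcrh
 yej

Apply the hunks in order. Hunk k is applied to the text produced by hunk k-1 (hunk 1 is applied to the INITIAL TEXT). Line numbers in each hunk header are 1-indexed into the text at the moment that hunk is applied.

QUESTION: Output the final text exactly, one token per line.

Hunk 1: at line 2 remove [hmfu] add [fygol,pezdq] -> 9 lines: ovqv etahi fygol pezdq tbcrh ixb jpdbk rlrv phx
Hunk 2: at line 5 remove [ixb] add [tofi,korw] -> 10 lines: ovqv etahi fygol pezdq tbcrh tofi korw jpdbk rlrv phx
Hunk 3: at line 4 remove [tofi,korw] add [yej,pxbq] -> 10 lines: ovqv etahi fygol pezdq tbcrh yej pxbq jpdbk rlrv phx
Hunk 4: at line 1 remove [fygol,pezdq] add [ycfup,swf] -> 10 lines: ovqv etahi ycfup swf tbcrh yej pxbq jpdbk rlrv phx

Answer: ovqv
etahi
ycfup
swf
tbcrh
yej
pxbq
jpdbk
rlrv
phx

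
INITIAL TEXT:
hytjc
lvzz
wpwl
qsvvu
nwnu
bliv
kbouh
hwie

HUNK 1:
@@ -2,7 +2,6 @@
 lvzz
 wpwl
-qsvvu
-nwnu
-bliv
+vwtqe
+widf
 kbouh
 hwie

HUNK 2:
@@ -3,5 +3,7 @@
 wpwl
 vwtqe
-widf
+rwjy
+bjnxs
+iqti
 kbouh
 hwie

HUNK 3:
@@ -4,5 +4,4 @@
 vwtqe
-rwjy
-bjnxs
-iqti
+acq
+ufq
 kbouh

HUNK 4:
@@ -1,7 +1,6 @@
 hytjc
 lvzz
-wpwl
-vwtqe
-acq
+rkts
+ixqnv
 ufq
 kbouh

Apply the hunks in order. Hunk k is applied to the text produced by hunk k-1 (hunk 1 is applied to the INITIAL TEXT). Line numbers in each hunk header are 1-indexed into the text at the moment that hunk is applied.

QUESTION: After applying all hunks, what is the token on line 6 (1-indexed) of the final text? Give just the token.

Hunk 1: at line 2 remove [qsvvu,nwnu,bliv] add [vwtqe,widf] -> 7 lines: hytjc lvzz wpwl vwtqe widf kbouh hwie
Hunk 2: at line 3 remove [widf] add [rwjy,bjnxs,iqti] -> 9 lines: hytjc lvzz wpwl vwtqe rwjy bjnxs iqti kbouh hwie
Hunk 3: at line 4 remove [rwjy,bjnxs,iqti] add [acq,ufq] -> 8 lines: hytjc lvzz wpwl vwtqe acq ufq kbouh hwie
Hunk 4: at line 1 remove [wpwl,vwtqe,acq] add [rkts,ixqnv] -> 7 lines: hytjc lvzz rkts ixqnv ufq kbouh hwie
Final line 6: kbouh

Answer: kbouh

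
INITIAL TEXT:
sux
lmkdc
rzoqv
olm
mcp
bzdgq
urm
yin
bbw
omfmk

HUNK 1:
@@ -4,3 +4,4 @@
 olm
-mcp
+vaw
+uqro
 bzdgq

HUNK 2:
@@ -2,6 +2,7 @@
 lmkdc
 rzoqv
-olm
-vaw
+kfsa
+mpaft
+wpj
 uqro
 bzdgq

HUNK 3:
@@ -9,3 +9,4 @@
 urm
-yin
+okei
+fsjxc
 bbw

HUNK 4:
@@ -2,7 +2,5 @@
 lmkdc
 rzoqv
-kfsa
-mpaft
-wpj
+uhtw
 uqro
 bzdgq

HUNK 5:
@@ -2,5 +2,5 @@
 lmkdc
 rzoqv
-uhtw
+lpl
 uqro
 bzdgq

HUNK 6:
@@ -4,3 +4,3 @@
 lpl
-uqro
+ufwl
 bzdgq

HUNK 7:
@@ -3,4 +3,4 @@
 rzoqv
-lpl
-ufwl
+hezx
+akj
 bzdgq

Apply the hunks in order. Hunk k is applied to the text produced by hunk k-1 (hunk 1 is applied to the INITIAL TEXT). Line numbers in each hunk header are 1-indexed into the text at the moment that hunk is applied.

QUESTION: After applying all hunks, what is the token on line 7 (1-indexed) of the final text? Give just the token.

Answer: urm

Derivation:
Hunk 1: at line 4 remove [mcp] add [vaw,uqro] -> 11 lines: sux lmkdc rzoqv olm vaw uqro bzdgq urm yin bbw omfmk
Hunk 2: at line 2 remove [olm,vaw] add [kfsa,mpaft,wpj] -> 12 lines: sux lmkdc rzoqv kfsa mpaft wpj uqro bzdgq urm yin bbw omfmk
Hunk 3: at line 9 remove [yin] add [okei,fsjxc] -> 13 lines: sux lmkdc rzoqv kfsa mpaft wpj uqro bzdgq urm okei fsjxc bbw omfmk
Hunk 4: at line 2 remove [kfsa,mpaft,wpj] add [uhtw] -> 11 lines: sux lmkdc rzoqv uhtw uqro bzdgq urm okei fsjxc bbw omfmk
Hunk 5: at line 2 remove [uhtw] add [lpl] -> 11 lines: sux lmkdc rzoqv lpl uqro bzdgq urm okei fsjxc bbw omfmk
Hunk 6: at line 4 remove [uqro] add [ufwl] -> 11 lines: sux lmkdc rzoqv lpl ufwl bzdgq urm okei fsjxc bbw omfmk
Hunk 7: at line 3 remove [lpl,ufwl] add [hezx,akj] -> 11 lines: sux lmkdc rzoqv hezx akj bzdgq urm okei fsjxc bbw omfmk
Final line 7: urm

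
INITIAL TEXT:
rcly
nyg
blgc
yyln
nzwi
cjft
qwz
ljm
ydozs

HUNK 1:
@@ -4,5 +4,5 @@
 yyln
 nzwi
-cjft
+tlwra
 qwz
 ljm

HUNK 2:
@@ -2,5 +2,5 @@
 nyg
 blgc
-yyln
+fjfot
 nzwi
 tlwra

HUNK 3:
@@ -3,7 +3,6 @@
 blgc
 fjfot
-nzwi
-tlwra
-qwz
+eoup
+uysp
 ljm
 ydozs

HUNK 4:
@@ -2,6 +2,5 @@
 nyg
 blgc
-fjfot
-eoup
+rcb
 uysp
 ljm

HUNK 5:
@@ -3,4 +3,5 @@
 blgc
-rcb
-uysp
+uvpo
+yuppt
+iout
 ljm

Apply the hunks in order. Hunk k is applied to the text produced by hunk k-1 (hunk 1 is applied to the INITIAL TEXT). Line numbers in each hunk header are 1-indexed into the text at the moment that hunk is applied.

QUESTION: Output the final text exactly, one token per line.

Answer: rcly
nyg
blgc
uvpo
yuppt
iout
ljm
ydozs

Derivation:
Hunk 1: at line 4 remove [cjft] add [tlwra] -> 9 lines: rcly nyg blgc yyln nzwi tlwra qwz ljm ydozs
Hunk 2: at line 2 remove [yyln] add [fjfot] -> 9 lines: rcly nyg blgc fjfot nzwi tlwra qwz ljm ydozs
Hunk 3: at line 3 remove [nzwi,tlwra,qwz] add [eoup,uysp] -> 8 lines: rcly nyg blgc fjfot eoup uysp ljm ydozs
Hunk 4: at line 2 remove [fjfot,eoup] add [rcb] -> 7 lines: rcly nyg blgc rcb uysp ljm ydozs
Hunk 5: at line 3 remove [rcb,uysp] add [uvpo,yuppt,iout] -> 8 lines: rcly nyg blgc uvpo yuppt iout ljm ydozs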